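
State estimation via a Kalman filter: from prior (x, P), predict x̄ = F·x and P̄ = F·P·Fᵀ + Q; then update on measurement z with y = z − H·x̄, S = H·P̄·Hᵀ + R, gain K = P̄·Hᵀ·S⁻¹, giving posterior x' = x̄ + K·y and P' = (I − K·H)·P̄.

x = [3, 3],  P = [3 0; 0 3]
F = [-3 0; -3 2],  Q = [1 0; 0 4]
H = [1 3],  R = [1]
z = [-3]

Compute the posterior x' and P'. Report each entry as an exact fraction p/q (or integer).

x̄ = F·x = [-9, -3]
P̄ = F·P·Fᵀ + Q = [28 27; 27 43]
y = z − H·x̄ = [15]
S = H·P̄·Hᵀ + R = [578]
K = P̄·Hᵀ·S⁻¹ = [109/578; 78/289]
x' = x̄ + K·y = [-3567/578, 303/289]
P' = (I − K·H)·P̄ = [4303/578 -699/289; -699/289 259/289]

x' = [-3567/578, 303/289]
P' = [4303/578 -699/289; -699/289 259/289]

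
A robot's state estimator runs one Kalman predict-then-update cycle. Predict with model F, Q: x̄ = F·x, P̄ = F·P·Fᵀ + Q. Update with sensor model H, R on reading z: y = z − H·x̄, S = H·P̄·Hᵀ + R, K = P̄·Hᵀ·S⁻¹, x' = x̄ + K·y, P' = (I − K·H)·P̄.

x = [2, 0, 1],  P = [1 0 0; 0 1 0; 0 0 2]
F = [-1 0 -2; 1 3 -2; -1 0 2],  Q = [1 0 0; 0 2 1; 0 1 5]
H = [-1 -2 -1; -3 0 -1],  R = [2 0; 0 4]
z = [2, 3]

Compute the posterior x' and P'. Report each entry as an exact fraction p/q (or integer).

x̄ = F·x = [-4, 0, 0]
P̄ = F·P·Fᵀ + Q = [10 7 -7; 7 20 -8; -7 -8 14]
y = z − H·x̄ = [-2, -9]
S = H·P̄·Hᵀ + R = [88 42; 42 66]
K = P̄·Hᵀ·S⁻¹ = [-13/337 -655/2022; -169/337 247/2022; 25/337 119/2022]
x' = x̄ + K·y = [-679/674, -65/674, -457/674]
P' = (I − K·H)·P̄ = [3829/2022 2597/2022 -8867/2022; 2597/2022 4105/2022 -8779/2022; -8867/2022 -8779/2022 26125/2022]

x' = [-679/674, -65/674, -457/674]
P' = [3829/2022 2597/2022 -8867/2022; 2597/2022 4105/2022 -8779/2022; -8867/2022 -8779/2022 26125/2022]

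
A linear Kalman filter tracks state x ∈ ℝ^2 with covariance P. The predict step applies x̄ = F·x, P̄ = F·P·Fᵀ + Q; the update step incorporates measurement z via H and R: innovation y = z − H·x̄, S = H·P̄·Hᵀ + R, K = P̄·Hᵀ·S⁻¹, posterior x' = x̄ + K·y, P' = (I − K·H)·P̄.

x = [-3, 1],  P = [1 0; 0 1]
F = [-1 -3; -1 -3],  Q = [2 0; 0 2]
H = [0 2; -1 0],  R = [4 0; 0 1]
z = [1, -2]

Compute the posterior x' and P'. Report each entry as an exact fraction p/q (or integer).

x̄ = F·x = [0, 0]
P̄ = F·P·Fᵀ + Q = [12 10; 10 12]
y = z − H·x̄ = [1, -2]
S = H·P̄·Hᵀ + R = [52 -20; -20 13]
K = P̄·Hᵀ·S⁻¹ = [5/69 -56/69; 28/69 -10/69]
x' = x̄ + K·y = [39/23, 16/23]
P' = (I − K·H)·P̄ = [56/69 10/69; 10/69 56/69]

x' = [39/23, 16/23]
P' = [56/69 10/69; 10/69 56/69]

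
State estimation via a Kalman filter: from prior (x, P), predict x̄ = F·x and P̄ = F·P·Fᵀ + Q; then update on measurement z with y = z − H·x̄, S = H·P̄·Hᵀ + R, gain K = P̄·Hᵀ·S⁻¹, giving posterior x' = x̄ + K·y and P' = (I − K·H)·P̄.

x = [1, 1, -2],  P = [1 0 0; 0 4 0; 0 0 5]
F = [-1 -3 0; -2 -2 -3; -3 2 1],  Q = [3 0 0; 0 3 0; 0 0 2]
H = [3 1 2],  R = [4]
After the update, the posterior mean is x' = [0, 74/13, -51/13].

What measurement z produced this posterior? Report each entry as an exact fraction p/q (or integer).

x̄ = F·x = [-4, 2, -3]
P̄ = F·P·Fᵀ + Q = [40 26 -21; 26 68 -25; -21 -25 32]
S = H·P̄·Hᵀ + R = [364]
K = P̄·Hᵀ·S⁻¹ = [2/7; 24/91; -6/91]
x' − x̄ = [4, 48/13, -12/13] = K·y
y = (KᵀK)⁻¹·Kᵀ·(x' − x̄) = [14]
z = y + H·x̄ = [14] + [-16] = [-2]

z = [-2]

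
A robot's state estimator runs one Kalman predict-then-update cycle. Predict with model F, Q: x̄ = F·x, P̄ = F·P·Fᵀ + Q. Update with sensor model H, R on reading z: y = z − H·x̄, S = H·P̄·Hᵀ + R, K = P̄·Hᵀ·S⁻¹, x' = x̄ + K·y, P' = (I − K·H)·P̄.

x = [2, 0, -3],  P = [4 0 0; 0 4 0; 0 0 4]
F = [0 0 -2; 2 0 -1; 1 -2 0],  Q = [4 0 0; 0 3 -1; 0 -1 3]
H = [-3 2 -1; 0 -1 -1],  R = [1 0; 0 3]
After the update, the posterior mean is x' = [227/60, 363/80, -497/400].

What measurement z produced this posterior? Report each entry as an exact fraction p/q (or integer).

z = [-1, -3]

x̄ = F·x = [6, 7, 2]
P̄ = F·P·Fᵀ + Q = [20 8 0; 8 23 7; 0 7 23]
S = H·P̄·Hᵀ + R = [172 -6; -6 63]
K = P̄·Hᵀ·S⁻¹ = [-47/180 -41/270; 17/240 -169/360; -83/1200 -869/1800]
x' − x̄ = [-133/60, -197/80, -1297/400] = K·y
y = (KᵀK)⁻¹·Kᵀ·(x' − x̄) = [5, 6]
z = y + H·x̄ = [5, 6] + [-6, -9] = [-1, -3]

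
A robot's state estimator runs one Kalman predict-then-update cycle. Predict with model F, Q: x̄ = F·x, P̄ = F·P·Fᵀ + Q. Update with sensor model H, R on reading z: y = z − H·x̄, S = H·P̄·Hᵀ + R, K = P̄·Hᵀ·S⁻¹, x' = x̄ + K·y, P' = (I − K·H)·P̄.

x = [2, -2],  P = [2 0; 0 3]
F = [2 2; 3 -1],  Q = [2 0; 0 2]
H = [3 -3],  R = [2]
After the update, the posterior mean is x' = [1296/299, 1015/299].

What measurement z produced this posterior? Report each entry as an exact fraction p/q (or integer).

x̄ = F·x = [0, 8]
P̄ = F·P·Fᵀ + Q = [22 6; 6 23]
S = H·P̄·Hᵀ + R = [299]
K = P̄·Hᵀ·S⁻¹ = [48/299; -51/299]
x' − x̄ = [1296/299, -1377/299] = K·y
y = (KᵀK)⁻¹·Kᵀ·(x' − x̄) = [27]
z = y + H·x̄ = [27] + [-24] = [3]

z = [3]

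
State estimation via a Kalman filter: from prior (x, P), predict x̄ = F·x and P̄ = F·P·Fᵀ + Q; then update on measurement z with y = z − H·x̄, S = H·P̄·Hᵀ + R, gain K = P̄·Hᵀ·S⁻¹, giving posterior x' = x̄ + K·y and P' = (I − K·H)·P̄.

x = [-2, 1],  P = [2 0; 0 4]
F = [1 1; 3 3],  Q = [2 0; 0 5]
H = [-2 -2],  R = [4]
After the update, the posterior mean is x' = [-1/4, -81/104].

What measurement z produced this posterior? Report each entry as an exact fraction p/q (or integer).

x̄ = F·x = [-1, -3]
P̄ = F·P·Fᵀ + Q = [8 18; 18 59]
S = H·P̄·Hᵀ + R = [416]
K = P̄·Hᵀ·S⁻¹ = [-1/8; -77/208]
x' − x̄ = [3/4, 231/104] = K·y
y = (KᵀK)⁻¹·Kᵀ·(x' − x̄) = [-6]
z = y + H·x̄ = [-6] + [8] = [2]

z = [2]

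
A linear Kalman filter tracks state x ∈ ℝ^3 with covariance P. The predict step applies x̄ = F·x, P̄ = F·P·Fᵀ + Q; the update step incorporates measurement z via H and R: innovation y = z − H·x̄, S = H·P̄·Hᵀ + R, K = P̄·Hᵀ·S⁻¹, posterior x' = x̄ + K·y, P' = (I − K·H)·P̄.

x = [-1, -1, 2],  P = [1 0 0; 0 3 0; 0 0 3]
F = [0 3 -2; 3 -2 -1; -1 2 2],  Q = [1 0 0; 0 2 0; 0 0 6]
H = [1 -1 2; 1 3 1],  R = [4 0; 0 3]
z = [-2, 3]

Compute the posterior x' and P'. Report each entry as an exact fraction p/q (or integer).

x' = [-118885/32203, 50131/32203, 50497/32203]
P' = [644448/32203 -89456/32203 -349596/32203; -89456/32203 22728/32203 44402/32203; -349596/32203 44402/32203 214191/32203]

x̄ = F·x = [-7, -3, 3]
P̄ = F·P·Fᵀ + Q = [40 -12 6; -12 26 -21; 6 -21 31]
y = z − H·x̄ = [-4, 16]
S = H·P̄·Hᵀ + R = [326 -87; -87 122]
K = P̄·Hᵀ·S⁻¹ = [8678/32203 8828/32203; -5845/32203 7710/32203; 8596/32203 -733/32203]
x' = x̄ + K·y = [-118885/32203, 50131/32203, 50497/32203]
P' = (I − K·H)·P̄ = [644448/32203 -89456/32203 -349596/32203; -89456/32203 22728/32203 44402/32203; -349596/32203 44402/32203 214191/32203]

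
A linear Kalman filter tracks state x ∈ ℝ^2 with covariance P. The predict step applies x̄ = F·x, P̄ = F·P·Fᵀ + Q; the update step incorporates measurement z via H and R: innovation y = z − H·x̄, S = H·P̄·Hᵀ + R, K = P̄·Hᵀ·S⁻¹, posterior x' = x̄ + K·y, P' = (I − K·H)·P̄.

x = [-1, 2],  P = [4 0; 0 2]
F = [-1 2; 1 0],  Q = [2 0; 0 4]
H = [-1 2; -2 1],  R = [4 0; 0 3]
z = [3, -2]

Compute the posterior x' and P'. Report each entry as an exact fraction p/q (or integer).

x̄ = F·x = [5, -1]
P̄ = F·P·Fᵀ + Q = [14 -4; -4 8]
y = z − H·x̄ = [10, 9]
S = H·P̄·Hᵀ + R = [66 64; 64 83]
K = P̄·Hᵀ·S⁻¹ = [111/691 -352/691; 318/691 -112/691]
x' = x̄ + K·y = [1397/691, 1481/691]
P' = (I − K·H)·P̄ = [852/691 648/691; 648/691 960/691]

x' = [1397/691, 1481/691]
P' = [852/691 648/691; 648/691 960/691]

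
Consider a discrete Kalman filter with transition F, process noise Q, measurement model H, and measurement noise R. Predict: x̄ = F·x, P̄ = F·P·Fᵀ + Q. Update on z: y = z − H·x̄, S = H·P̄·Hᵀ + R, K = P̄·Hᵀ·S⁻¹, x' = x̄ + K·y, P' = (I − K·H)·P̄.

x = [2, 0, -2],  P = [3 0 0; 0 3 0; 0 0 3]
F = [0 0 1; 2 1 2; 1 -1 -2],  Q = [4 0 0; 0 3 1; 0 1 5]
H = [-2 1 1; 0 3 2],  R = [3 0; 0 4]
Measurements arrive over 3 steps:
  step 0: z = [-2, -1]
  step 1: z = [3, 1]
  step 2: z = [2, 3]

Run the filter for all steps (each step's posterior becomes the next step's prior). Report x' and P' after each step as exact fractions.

step 0: x̄ = F·x = [-2, 0, 6]
step 0: P̄ = F·P·Fᵀ + Q = [7 6 -6; 6 30 -8; -6 -8 23]
step 0: y = z − H·x̄ = [-12, -13]
step 0: S = H·P̄·Hᵀ + R = [68 84; 84 270]
step 0: K = P̄·Hᵀ·S⁻¹ = [-119/314 22/157; -293/942 524/1413; 907/1884 -193/2826]
step 0: x' = x̄ + K·y = [114/157, -1538/1413, 3139/2826]
step 0: P' = (I − K·H)·P̄ = [134/157 -91/157 361/314; -91/157 8009/1413 -21931/2826; 361/314 -21931/2826 65021/5652]
step 1: x̄ = F·x = [3139/2826, 3653/1413, -575/1413]
step 1: P̄ = F·P·Fᵀ + Q = [87629/5652 24794/1413 -39841/2826; 24794/1413 47951/1413 -27773/1413; -39841/2826 -27773/1413 32579/1413]
step 1: y = z − H·x̄ = [4300/1413, -8396/1413]
step 1: S = H·P̄·Hᵀ + R = [97358/1413 1064/1413; 1064/1413 234251/1413]
step 1: K = P̄·Hᵀ·S⁻¹ = [-341145/849446 1204627/8069737; -130057/424723 3053321/8069737; 390283/849446 -642471/8069737]
step 1: x' = x̄ + K·y = [-16113757/16139474, -4800135/8069737, 11816807/8069737]
step 1: P' = (I − K·H)·P̄ = [25403295/32278948 -1139522/8069737 4118537/8069737; -1139522/8069737 31597870/8069737 -41290163/8069737; 4118537/8069737 -41290163/8069737 121300605/16139474]
step 2: x̄ = F·x = [11816807/8069737, 73506/218101, -53780715/16139474]
step 2: P̄ = F·P·Fᵀ + Q = [185858501/16139474 2385068/218101 -75891905/8069737; 2385068/218101 5055166/218101 -5154843/436202; -75891905/8069737 -5154843/436202 566171331/32278948]
step 2: y = z − H·x̄ = [127887447/16139474, 69830760/8069737]
step 2: S = H·P̄·Hᵀ + R = [1937434211/32278948 141468638/8069737; 141468638/8069737 1137445411/8069737]
step 2: K = P̄·Hᵀ·S⁻¹ = [-105743314728/263164976785 39286409654/263164976785; -73794506586/263164976785 94874354013/263164976785; 111823508983/263164976785 -14603911049/263164976785]
step 2: x' = x̄ + K·y = [-112575130429/263164976785, 324940985967/263164976785, -117226989621/263164976785]
step 2: P' = (I − K·H)·P̄ = [414191959893/526329953570 -36778392802/263164976785 133740408511/263164976785; -36778392802/263164976785 969378026776/263164976785 -1264318332138/263164976785; 133740408511/263164976785 -1264318332138/263164976785 1867269676109/263164976785]

step 0: x' = [114/157, -1538/1413, 3139/2826], P' = [134/157 -91/157 361/314; -91/157 8009/1413 -21931/2826; 361/314 -21931/2826 65021/5652]
step 1: x' = [-16113757/16139474, -4800135/8069737, 11816807/8069737], P' = [25403295/32278948 -1139522/8069737 4118537/8069737; -1139522/8069737 31597870/8069737 -41290163/8069737; 4118537/8069737 -41290163/8069737 121300605/16139474]
step 2: x' = [-112575130429/263164976785, 324940985967/263164976785, -117226989621/263164976785], P' = [414191959893/526329953570 -36778392802/263164976785 133740408511/263164976785; -36778392802/263164976785 969378026776/263164976785 -1264318332138/263164976785; 133740408511/263164976785 -1264318332138/263164976785 1867269676109/263164976785]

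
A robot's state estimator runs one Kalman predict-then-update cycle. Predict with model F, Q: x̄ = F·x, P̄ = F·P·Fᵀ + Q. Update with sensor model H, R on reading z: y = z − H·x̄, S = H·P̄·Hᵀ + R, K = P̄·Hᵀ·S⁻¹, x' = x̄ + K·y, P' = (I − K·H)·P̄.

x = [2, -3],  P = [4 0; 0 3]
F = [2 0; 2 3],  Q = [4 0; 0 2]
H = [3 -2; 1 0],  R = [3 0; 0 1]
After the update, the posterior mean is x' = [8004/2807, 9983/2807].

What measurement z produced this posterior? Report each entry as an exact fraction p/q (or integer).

x̄ = F·x = [4, -5]
P̄ = F·P·Fᵀ + Q = [20 16; 16 45]
S = H·P̄·Hᵀ + R = [171 28; 28 21]
K = P̄·Hᵀ·S⁻¹ = [4/401 2636/2807; -190/401 3912/2807]
x' − x̄ = [-3224/2807, 24018/2807] = K·y
y = (KᵀK)⁻¹·Kᵀ·(x' − x̄) = [-21, -1]
z = y + H·x̄ = [-21, -1] + [22, 4] = [1, 3]

z = [1, 3]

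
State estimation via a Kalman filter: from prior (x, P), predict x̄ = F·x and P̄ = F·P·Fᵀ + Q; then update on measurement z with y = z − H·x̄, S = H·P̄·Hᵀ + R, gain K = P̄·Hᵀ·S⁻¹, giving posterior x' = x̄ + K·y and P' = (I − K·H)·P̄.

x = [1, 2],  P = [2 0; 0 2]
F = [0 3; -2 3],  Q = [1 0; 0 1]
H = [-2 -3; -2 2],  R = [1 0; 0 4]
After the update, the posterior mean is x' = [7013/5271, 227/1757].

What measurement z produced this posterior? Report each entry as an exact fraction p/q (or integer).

z = [-3, -2]

x̄ = F·x = [6, 4]
P̄ = F·P·Fᵀ + Q = [19 18; 18 27]
S = H·P̄·Hᵀ + R = [536 -50; -50 44]
K = P̄·Hᵀ·S⁻¹ = [-1037/5271 -1418/5271; -354/1757 633/3514]
x' − x̄ = [-24613/5271, -6801/1757] = K·y
y = (KᵀK)⁻¹·Kᵀ·(x' − x̄) = [21, 2]
z = y + H·x̄ = [21, 2] + [-24, -4] = [-3, -2]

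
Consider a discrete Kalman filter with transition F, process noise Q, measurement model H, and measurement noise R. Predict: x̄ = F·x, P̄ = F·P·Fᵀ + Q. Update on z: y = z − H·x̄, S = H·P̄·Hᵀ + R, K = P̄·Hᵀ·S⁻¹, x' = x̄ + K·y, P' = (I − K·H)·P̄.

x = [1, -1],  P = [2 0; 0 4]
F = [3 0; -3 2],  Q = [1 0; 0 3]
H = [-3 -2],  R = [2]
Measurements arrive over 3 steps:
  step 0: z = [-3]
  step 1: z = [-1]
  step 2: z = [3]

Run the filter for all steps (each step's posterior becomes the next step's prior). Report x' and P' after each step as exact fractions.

step 0: x' = [19/5, -89/21], P' = [74/5 -22; -22 697/21]
step 1: x' = [102693/16721, -146367/16721], P' = [529010/16721 -806934/16721; -806934/16721 1238785/16721]
step 2: x' = [36968553/5599817, -64079781/5599817], P' = [180546722/5599817 -275692038/5599817; -275692038/5599817 423629177/5599817]

step 0: x̄ = F·x = [3, -5]
step 0: P̄ = F·P·Fᵀ + Q = [19 -18; -18 37]
step 0: y = z − H·x̄ = [-4]
step 0: S = H·P̄·Hᵀ + R = [105]
step 0: K = P̄·Hᵀ·S⁻¹ = [-1/5; -4/21]
step 0: x' = x̄ + K·y = [19/5, -89/21]
step 0: P' = (I − K·H)·P̄ = [74/5 -22; -22 697/21]
step 1: x̄ = F·x = [57/5, -2087/105]
step 1: P̄ = F·P·Fᵀ + Q = [671/5 -1326/5; -1326/5 55961/105]
step 1: y = z − H·x̄ = [-688/105]
step 1: S = H·P̄·Hᵀ + R = [16721/105]
step 1: K = P̄·Hᵀ·S⁻¹ = [13419/16721; -28384/16721]
step 1: x' = x̄ + K·y = [102693/16721, -146367/16721]
step 1: P' = (I − K·H)·P̄ = [529010/16721 -806934/16721; -806934/16721 1238785/16721]
step 2: x̄ = F·x = [308079/16721, -600813/16721]
step 2: P̄ = F·P·Fᵀ + Q = [4777811/16721 -9602694/16721; -9602694/16721 19449601/16721]
step 2: y = z − H·x̄ = [-227226/16721]
step 2: S = H·P̄·Hᵀ + R = [5599817/16721]
step 2: K = P̄·Hᵀ·S⁻¹ = [4871955/5599817; -10091120/5599817]
step 2: x' = x̄ + K·y = [36968553/5599817, -64079781/5599817]
step 2: P' = (I − K·H)·P̄ = [180546722/5599817 -275692038/5599817; -275692038/5599817 423629177/5599817]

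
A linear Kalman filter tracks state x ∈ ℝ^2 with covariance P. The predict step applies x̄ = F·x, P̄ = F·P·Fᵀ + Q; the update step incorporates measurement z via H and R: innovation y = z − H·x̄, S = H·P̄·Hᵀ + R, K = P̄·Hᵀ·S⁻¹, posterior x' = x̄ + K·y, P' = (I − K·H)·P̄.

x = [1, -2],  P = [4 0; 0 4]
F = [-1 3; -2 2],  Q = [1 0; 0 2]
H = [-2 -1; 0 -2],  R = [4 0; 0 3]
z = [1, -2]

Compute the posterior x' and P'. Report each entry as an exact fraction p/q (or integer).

x̄ = F·x = [-7, -6]
P̄ = F·P·Fᵀ + Q = [41 32; 32 34]
y = z − H·x̄ = [-19, -14]
S = H·P̄·Hᵀ + R = [330 196; 196 139]
K = P̄·Hᵀ·S⁻¹ = [-1651/3727 612/3727; -147/3727 -1616/3727]
x' = x̄ + K·y = [-3288/3727, 3055/3727]
P' = (I − K·H)·P̄ = [3761/3727 -918/3727; -918/3727 2424/3727]

x' = [-3288/3727, 3055/3727]
P' = [3761/3727 -918/3727; -918/3727 2424/3727]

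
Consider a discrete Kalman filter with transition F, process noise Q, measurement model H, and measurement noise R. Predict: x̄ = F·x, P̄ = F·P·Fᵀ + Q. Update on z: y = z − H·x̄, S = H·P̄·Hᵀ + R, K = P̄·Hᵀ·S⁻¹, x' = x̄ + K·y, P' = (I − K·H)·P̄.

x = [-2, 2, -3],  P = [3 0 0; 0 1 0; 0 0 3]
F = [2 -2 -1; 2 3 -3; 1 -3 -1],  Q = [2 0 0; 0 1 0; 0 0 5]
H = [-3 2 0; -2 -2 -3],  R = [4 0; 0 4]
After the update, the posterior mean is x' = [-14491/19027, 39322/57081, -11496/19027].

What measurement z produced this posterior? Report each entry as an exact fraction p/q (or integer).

z = [3, 2]

x̄ = F·x = [-5, 11, -5]
P̄ = F·P·Fᵀ + Q = [21 15 15; 15 49 6; 15 6 20]
S = H·P̄·Hᵀ + R = [209 59; 59 836]
K = P̄·Hᵀ·S⁻¹ = [-6895/57081 -7502/57081; 52922/171243 -33641/171243; -7190/57081 -6457/57081]
x' − x̄ = [80644/19027, -588569/57081, 83639/19027] = K·y
y = (KᵀK)⁻¹·Kᵀ·(x' − x̄) = [-34, -1]
z = y + H·x̄ = [-34, -1] + [37, 3] = [3, 2]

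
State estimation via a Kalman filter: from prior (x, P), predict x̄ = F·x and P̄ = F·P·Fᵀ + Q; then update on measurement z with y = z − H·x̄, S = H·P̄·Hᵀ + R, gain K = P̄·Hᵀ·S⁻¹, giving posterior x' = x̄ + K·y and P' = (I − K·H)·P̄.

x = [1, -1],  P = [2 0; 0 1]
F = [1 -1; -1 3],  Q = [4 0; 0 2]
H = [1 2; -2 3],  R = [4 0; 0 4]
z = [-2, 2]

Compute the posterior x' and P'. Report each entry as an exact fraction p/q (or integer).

x' = [-2386/2113, -514/2113]
P' = [1772/2113 488/2113; 488/2113 764/2113]

x̄ = F·x = [2, -4]
P̄ = F·P·Fᵀ + Q = [7 -5; -5 13]
y = z − H·x̄ = [4, 18]
S = H·P̄·Hᵀ + R = [43 69; 69 209]
K = P̄·Hᵀ·S⁻¹ = [687/2113 -520/2113; 504/2113 329/2113]
x' = x̄ + K·y = [-2386/2113, -514/2113]
P' = (I − K·H)·P̄ = [1772/2113 488/2113; 488/2113 764/2113]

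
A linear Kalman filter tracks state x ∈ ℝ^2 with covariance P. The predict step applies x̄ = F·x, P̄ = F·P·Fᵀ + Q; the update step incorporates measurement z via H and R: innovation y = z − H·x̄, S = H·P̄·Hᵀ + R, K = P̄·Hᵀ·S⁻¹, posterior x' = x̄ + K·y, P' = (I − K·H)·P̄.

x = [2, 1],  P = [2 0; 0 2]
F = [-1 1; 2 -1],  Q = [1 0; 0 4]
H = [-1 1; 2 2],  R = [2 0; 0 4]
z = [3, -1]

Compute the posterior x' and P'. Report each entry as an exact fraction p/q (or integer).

x̄ = F·x = [-1, 3]
P̄ = F·P·Fᵀ + Q = [5 -6; -6 14]
y = z − H·x̄ = [-1, -5]
S = H·P̄·Hᵀ + R = [33 18; 18 32]
K = P̄·Hᵀ·S⁻¹ = [-79/183 11/61; 88/183 14/61]
x' = x̄ + K·y = [-269/183, 251/183]
P' = (I − K·H)·P̄ = [112/183 -46/183; -46/183 130/183]

x' = [-269/183, 251/183]
P' = [112/183 -46/183; -46/183 130/183]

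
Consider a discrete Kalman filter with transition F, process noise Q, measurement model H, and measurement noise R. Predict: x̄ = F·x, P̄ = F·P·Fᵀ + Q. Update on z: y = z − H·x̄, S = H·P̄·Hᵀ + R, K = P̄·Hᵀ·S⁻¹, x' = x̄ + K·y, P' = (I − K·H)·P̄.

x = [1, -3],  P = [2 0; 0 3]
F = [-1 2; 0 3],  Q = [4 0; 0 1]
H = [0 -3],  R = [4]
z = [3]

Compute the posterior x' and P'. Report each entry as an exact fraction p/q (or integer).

x̄ = F·x = [-7, -9]
P̄ = F·P·Fᵀ + Q = [18 18; 18 28]
y = z − H·x̄ = [-24]
S = H·P̄·Hᵀ + R = [256]
K = P̄·Hᵀ·S⁻¹ = [-27/128; -21/64]
x' = x̄ + K·y = [-31/16, -9/8]
P' = (I − K·H)·P̄ = [423/64 9/32; 9/32 7/16]

x' = [-31/16, -9/8]
P' = [423/64 9/32; 9/32 7/16]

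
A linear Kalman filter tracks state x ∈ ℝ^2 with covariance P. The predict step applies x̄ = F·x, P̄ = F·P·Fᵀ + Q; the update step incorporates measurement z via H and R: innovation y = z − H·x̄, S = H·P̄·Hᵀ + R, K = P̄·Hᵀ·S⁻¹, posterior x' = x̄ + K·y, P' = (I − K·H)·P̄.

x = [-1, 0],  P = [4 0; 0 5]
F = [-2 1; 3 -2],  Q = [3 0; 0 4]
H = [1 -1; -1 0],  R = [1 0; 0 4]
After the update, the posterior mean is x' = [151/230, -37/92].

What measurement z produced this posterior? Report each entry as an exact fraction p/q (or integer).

z = [1, -1]

x̄ = F·x = [2, -3]
P̄ = F·P·Fᵀ + Q = [24 -34; -34 60]
S = H·P̄·Hᵀ + R = [153 -58; -58 28]
K = P̄·Hᵀ·S⁻¹ = [29/115 -77/230; -33/46 -25/92]
x' − x̄ = [-309/230, 239/92] = K·y
y = (KᵀK)⁻¹·Kᵀ·(x' − x̄) = [-4, 1]
z = y + H·x̄ = [-4, 1] + [5, -2] = [1, -1]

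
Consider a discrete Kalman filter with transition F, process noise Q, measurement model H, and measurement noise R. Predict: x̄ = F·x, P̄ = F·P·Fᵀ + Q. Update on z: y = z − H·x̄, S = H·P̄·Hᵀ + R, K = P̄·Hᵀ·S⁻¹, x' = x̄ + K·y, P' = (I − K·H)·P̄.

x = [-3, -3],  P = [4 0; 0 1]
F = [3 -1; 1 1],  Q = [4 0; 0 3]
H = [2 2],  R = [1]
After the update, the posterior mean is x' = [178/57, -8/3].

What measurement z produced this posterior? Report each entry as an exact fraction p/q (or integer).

z = [1]

x̄ = F·x = [-6, -6]
P̄ = F·P·Fᵀ + Q = [41 11; 11 8]
S = H·P̄·Hᵀ + R = [285]
K = P̄·Hᵀ·S⁻¹ = [104/285; 2/15]
x' − x̄ = [520/57, 10/3] = K·y
y = (KᵀK)⁻¹·Kᵀ·(x' − x̄) = [25]
z = y + H·x̄ = [25] + [-24] = [1]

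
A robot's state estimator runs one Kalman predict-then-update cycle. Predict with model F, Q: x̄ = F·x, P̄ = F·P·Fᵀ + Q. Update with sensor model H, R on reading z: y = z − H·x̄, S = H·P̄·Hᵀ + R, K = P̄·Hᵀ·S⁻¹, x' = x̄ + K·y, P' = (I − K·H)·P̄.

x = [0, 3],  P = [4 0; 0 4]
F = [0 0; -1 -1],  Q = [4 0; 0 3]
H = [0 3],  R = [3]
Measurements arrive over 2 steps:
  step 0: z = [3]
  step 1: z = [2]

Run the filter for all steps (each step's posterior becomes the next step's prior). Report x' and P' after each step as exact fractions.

step 0: x̄ = F·x = [0, -3]
step 0: P̄ = F·P·Fᵀ + Q = [4 0; 0 11]
step 0: y = z − H·x̄ = [12]
step 0: S = H·P̄·Hᵀ + R = [102]
step 0: K = P̄·Hᵀ·S⁻¹ = [0; 11/34]
step 0: x' = x̄ + K·y = [0, 15/17]
step 0: P' = (I − K·H)·P̄ = [4 0; 0 11/34]
step 1: x̄ = F·x = [0, -15/17]
step 1: P̄ = F·P·Fᵀ + Q = [4 0; 0 249/34]
step 1: y = z − H·x̄ = [79/17]
step 1: S = H·P̄·Hᵀ + R = [2343/34]
step 1: K = P̄·Hᵀ·S⁻¹ = [0; 249/781]
step 1: x' = x̄ + K·y = [0, 468/781]
step 1: P' = (I − K·H)·P̄ = [4 0; 0 249/781]

step 0: x' = [0, 15/17], P' = [4 0; 0 11/34]
step 1: x' = [0, 468/781], P' = [4 0; 0 249/781]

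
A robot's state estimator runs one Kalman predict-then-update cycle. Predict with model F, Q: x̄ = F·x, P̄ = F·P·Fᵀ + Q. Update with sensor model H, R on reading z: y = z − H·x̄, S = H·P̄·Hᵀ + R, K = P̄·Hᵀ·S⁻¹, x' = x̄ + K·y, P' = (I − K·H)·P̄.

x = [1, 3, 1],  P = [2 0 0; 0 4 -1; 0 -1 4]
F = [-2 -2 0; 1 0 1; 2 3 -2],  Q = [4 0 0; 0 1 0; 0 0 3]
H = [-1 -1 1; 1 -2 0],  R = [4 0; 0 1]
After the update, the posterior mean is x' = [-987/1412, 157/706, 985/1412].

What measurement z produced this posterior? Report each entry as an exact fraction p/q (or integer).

x̄ = F·x = [-8, 2, 9]
P̄ = F·P·Fᵀ + Q = [28 -2 -36; -2 7 -7; -36 -7 75]
S = H·P̄·Hᵀ + R = [196 -38; -38 65]
K = P̄·Hᵀ·S⁻¹ = [-1407/5648 979/2824; -347/2824 -449/1412; 3417/5648 43/2824]
x' − x̄ = [10309/1412, -1255/706, -11723/1412] = K·y
y = (KᵀK)⁻¹·Kᵀ·(x' − x̄) = [-14, 11]
z = y + H·x̄ = [-14, 11] + [15, -12] = [1, -1]

z = [1, -1]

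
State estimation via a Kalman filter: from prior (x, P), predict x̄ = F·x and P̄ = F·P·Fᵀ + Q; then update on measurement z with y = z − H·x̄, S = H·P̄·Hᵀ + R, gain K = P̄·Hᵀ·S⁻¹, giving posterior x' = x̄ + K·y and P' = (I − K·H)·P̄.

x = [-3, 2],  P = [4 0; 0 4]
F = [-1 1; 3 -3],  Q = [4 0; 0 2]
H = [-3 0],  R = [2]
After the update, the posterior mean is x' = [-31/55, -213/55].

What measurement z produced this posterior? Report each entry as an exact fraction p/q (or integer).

z = [2]

x̄ = F·x = [5, -15]
P̄ = F·P·Fᵀ + Q = [12 -24; -24 74]
S = H·P̄·Hᵀ + R = [110]
K = P̄·Hᵀ·S⁻¹ = [-18/55; 36/55]
x' − x̄ = [-306/55, 612/55] = K·y
y = (KᵀK)⁻¹·Kᵀ·(x' − x̄) = [17]
z = y + H·x̄ = [17] + [-15] = [2]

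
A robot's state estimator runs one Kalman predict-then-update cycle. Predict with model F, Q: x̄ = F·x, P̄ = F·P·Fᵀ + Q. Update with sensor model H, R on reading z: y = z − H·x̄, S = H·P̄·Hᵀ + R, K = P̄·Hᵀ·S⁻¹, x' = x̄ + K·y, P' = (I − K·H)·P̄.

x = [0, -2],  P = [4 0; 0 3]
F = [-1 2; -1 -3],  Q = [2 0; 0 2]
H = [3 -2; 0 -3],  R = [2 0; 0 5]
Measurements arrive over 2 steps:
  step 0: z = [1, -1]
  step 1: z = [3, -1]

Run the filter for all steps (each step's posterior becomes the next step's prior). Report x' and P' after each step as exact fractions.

step 0: x̄ = F·x = [-4, 6]
step 0: P̄ = F·P·Fᵀ + Q = [18 -14; -14 33]
step 0: y = z − H·x̄ = [25, 17]
step 0: S = H·P̄·Hᵀ + R = [464 324; 324 302]
step 0: K = P̄·Hᵀ·S⁻¹ = [2789/8788 -885/4394; -135/8788 -684/2197]
step 0: x' = x̄ + K·y = [4483/8788, 2841/8788]
step 0: P' = (I − K·H)·P̄ = [1913/4394 1475/4394; 1475/4394 1140/2197]
step 1: x̄ = F·x = [1199/8788, -6503/4394]
step 1: P̄ = F·P·Fᵀ + Q = [13921/4394 -5146/2197; -5146/2197 40071/4394]
step 1: y = z − H·x̄ = [-3245/8788, -23903/4394]
step 1: S = H·P̄·Hᵀ + R = [417865/4394 166527/2197; 166527/2197 382609/4394]
step 1: K = P̄·Hᵀ·S⁻¹ = [6177127/22282177 -3578934/22282177; -1110180/22282177 -6034509/22282177]
step 1: x' = x̄ + K·y = [20228274/22282177, 260159/22282177]
step 1: P' = (I − K·H)·P̄ = [8094678/22282177 5964890/22282177; 5964890/22282177 10057515/22282177]

step 0: x' = [4483/8788, 2841/8788], P' = [1913/4394 1475/4394; 1475/4394 1140/2197]
step 1: x' = [20228274/22282177, 260159/22282177], P' = [8094678/22282177 5964890/22282177; 5964890/22282177 10057515/22282177]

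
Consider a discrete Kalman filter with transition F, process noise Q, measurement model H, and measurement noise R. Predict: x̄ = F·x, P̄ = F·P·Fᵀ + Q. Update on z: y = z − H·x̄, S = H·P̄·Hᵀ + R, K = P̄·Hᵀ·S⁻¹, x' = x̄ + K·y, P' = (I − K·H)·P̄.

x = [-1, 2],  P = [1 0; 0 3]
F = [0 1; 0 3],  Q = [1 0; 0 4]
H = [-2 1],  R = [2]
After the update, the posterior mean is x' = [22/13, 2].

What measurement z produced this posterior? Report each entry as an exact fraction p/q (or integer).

x̄ = F·x = [2, 6]
P̄ = F·P·Fᵀ + Q = [4 9; 9 31]
S = H·P̄·Hᵀ + R = [13]
K = P̄·Hᵀ·S⁻¹ = [1/13; 1]
x' − x̄ = [-4/13, -4] = K·y
y = (KᵀK)⁻¹·Kᵀ·(x' − x̄) = [-4]
z = y + H·x̄ = [-4] + [2] = [-2]

z = [-2]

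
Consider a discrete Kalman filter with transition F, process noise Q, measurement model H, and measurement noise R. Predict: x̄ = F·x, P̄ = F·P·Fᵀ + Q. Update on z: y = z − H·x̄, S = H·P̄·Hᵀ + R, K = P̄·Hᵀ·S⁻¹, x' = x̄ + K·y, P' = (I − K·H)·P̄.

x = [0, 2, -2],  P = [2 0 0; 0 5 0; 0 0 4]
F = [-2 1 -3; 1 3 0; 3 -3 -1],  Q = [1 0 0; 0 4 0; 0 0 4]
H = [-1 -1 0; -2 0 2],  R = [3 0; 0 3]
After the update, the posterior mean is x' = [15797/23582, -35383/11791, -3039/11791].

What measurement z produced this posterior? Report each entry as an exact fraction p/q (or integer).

z = [3, -2]

x̄ = F·x = [8, 6, -4]
P̄ = F·P·Fᵀ + Q = [50 11 -15; 11 51 -39; -15 -39 71]
S = H·P̄·Hᵀ + R = [126 230; 230 607]
K = P̄·Hᵀ·S⁻¹ = [-7127/23582 -1175/11791; -7317/11791 830/11791; -3391/11791 4626/11791]
x' − x̄ = [-172859/23582, -106129/11791, 44125/11791] = K·y
y = (KᵀK)⁻¹·Kᵀ·(x' − x̄) = [17, 22]
z = y + H·x̄ = [17, 22] + [-14, -24] = [3, -2]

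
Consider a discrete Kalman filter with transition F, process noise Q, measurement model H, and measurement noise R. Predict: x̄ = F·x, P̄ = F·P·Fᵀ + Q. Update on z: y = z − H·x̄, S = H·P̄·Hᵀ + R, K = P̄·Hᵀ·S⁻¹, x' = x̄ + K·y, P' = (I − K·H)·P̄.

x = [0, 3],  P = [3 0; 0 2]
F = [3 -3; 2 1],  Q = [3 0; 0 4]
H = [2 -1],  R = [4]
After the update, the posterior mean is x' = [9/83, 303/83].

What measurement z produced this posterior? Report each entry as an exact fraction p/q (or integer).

x̄ = F·x = [-9, 3]
P̄ = F·P·Fᵀ + Q = [48 12; 12 18]
S = H·P̄·Hᵀ + R = [166]
K = P̄·Hᵀ·S⁻¹ = [42/83; 3/83]
x' − x̄ = [756/83, 54/83] = K·y
y = (KᵀK)⁻¹·Kᵀ·(x' − x̄) = [18]
z = y + H·x̄ = [18] + [-21] = [-3]

z = [-3]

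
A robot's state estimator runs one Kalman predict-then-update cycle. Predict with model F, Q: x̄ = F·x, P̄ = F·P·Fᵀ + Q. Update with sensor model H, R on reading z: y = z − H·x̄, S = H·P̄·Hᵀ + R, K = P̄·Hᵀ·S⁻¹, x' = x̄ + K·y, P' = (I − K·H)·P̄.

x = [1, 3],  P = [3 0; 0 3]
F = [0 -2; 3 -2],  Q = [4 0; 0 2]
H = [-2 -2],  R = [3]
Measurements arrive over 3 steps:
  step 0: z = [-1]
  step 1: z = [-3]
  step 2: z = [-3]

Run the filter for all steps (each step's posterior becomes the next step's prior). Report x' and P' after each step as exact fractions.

step 0: x' = [-898/327, 1033/327], P' = [2096/327 -2012/327; -2012/327 2171/327]
step 1: x' = [121186/416381, 481436/416381], P' = [1158168/416381 -1065924/416381; -1065924/416381 1285230/416381]
step 2: x' = [-163924768/237519759, 513644134/237519759], P' = [650403940/237519759 -595375216/237519759; -595375216/237519759 717549454/237519759]

step 0: x̄ = F·x = [-6, -3]
step 0: P̄ = F·P·Fᵀ + Q = [16 12; 12 41]
step 0: y = z − H·x̄ = [-19]
step 0: S = H·P̄·Hᵀ + R = [327]
step 0: K = P̄·Hᵀ·S⁻¹ = [-56/327; -106/327]
step 0: x' = x̄ + K·y = [-898/327, 1033/327]
step 0: P' = (I − K·H)·P̄ = [2096/327 -2012/327; -2012/327 2171/327]
step 1: x̄ = F·x = [-2066/327, -4760/327]
step 1: P̄ = F·P·Fᵀ + Q = [9992/327 20756/327; 20756/327 52346/327]
step 1: y = z − H·x̄ = [-14633/327]
step 1: S = H·P̄·Hᵀ + R = [416381/327]
step 1: K = P̄·Hᵀ·S⁻¹ = [-61496/416381; -146204/416381]
step 1: x' = x̄ + K·y = [121186/416381, 481436/416381]
step 1: P' = (I − K·H)·P̄ = [1158168/416381 -1065924/416381; -1065924/416381 1285230/416381]
step 2: x̄ = F·x = [-962872/416381, -599314/416381]
step 2: P̄ = F·P·Fᵀ + Q = [6806444/416381 11536464/416381; 11536464/416381 29188282/416381]
step 2: y = z − H·x̄ = [-4373515/416381]
step 2: S = H·P̄·Hᵀ + R = [237519759/416381]
step 2: K = P̄·Hᵀ·S⁻¹ = [-36685816/237519759; -81449492/237519759]
step 2: x' = x̄ + K·y = [-163924768/237519759, 513644134/237519759]
step 2: P' = (I − K·H)·P̄ = [650403940/237519759 -595375216/237519759; -595375216/237519759 717549454/237519759]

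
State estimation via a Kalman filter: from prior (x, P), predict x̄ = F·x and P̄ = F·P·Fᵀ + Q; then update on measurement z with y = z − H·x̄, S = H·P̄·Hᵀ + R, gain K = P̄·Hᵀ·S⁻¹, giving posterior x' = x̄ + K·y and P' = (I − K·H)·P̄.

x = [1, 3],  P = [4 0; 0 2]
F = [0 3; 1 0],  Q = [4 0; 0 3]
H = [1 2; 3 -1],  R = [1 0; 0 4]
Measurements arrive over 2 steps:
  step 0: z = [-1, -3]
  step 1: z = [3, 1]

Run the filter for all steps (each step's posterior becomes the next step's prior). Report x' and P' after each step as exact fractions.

step 0: x' = [-1367/1591, -12/1591], P' = [2706/7955 -154/1591; -154/1591 406/1591]
step 1: x' = [6701318/9276859, 9333631/9276859], P' = [3033206/9276859 -842430/9276859; -842430/9276859 2272578/9276859]

step 0: x̄ = F·x = [9, 1]
step 0: P̄ = F·P·Fᵀ + Q = [22 0; 0 7]
step 0: y = z − H·x̄ = [-12, -29]
step 0: S = H·P̄·Hᵀ + R = [51 52; 52 209]
step 0: K = P̄·Hᵀ·S⁻¹ = [1166/7955 2222/7955; 658/1591 -217/1591]
step 0: x' = x̄ + K·y = [-1367/1591, -12/1591]
step 0: P' = (I − K·H)·P̄ = [2706/7955 -154/1591; -154/1591 406/1591]
step 1: x̄ = F·x = [-36/1591, -1367/1591]
step 1: P̄ = F·P·Fᵀ + Q = [10018/1591 -462/1591; -462/1591 26571/7955]
step 1: y = z − H·x̄ = [7543/1591, 332/1591]
step 1: S = H·P̄·Hᵀ + R = [155089/7955 85578/7955; 85578/7955 523061/7955]
step 1: K = P̄·Hᵀ·S⁻¹ = [1348346/9276859 2485512/9276859; 3702726/9276859 -1199967/9276859]
step 1: x' = x̄ + K·y = [6701318/9276859, 9333631/9276859]
step 1: P' = (I − K·H)·P̄ = [3033206/9276859 -842430/9276859; -842430/9276859 2272578/9276859]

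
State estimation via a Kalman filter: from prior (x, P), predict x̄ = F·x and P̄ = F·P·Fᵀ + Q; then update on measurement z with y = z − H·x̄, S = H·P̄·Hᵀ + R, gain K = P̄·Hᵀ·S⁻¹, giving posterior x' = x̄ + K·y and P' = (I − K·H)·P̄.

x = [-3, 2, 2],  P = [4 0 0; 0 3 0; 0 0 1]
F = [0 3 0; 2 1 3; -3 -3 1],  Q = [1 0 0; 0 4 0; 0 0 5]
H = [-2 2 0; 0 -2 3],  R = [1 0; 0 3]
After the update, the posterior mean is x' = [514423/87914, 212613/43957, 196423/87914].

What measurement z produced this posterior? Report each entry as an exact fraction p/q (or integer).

z = [-2, -3]

x̄ = F·x = [6, 2, 5]
P̄ = F·P·Fᵀ + Q = [28 9 -27; 9 32 -30; -27 -30 69]
S = H·P̄·Hᵀ + R = [169 -110; -110 1112]
K = P̄·Hᵀ·S⁻¹ = [-26573/87914 -20911/175828; 8553/43957 -10483/87914; 11349/87914 44463/175828]
x' − x̄ = [-13061/87914, 124699/43957, -243147/87914] = K·y
y = (KᵀK)⁻¹·Kᵀ·(x' − x̄) = [6, -14]
z = y + H·x̄ = [6, -14] + [-8, 11] = [-2, -3]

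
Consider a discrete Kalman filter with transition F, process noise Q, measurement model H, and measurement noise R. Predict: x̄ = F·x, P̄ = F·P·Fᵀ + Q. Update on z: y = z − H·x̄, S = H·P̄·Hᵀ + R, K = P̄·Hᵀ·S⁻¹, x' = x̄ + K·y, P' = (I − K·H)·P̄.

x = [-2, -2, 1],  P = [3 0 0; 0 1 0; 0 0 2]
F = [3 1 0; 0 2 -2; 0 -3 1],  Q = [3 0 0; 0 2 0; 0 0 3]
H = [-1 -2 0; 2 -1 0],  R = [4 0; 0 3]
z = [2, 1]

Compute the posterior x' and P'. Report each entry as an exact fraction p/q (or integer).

x' = [-2006/11567, -14472/11567, 37503/11567]
P' = [7252/11567 884/11567 -996/11567; 884/11567 8338/11567 -5940/11567; -996/11567 -5940/11567 82637/11567]

x̄ = F·x = [-8, -6, 7]
P̄ = F·P·Fᵀ + Q = [31 2 -3; 2 14 -10; -3 -10 14]
y = z − H·x̄ = [-18, 11]
S = H·P̄·Hᵀ + R = [99 -40; -40 133]
K = P̄·Hᵀ·S⁻¹ = [-2255/11567 4540/11567; -4390/11567 -2190/11567; 3219/11567 1316/11567]
x' = x̄ + K·y = [-2006/11567, -14472/11567, 37503/11567]
P' = (I − K·H)·P̄ = [7252/11567 884/11567 -996/11567; 884/11567 8338/11567 -5940/11567; -996/11567 -5940/11567 82637/11567]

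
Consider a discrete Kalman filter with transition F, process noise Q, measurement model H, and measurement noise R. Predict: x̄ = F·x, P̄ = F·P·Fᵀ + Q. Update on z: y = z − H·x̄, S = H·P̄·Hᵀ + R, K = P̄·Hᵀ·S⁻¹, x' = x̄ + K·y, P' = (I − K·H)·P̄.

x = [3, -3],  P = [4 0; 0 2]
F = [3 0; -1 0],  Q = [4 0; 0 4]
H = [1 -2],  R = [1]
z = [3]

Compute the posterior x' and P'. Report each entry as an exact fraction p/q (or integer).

x' = [321/121, -27/121]
P' = [744/121 340/121; 340/121 184/121]

x̄ = F·x = [9, -3]
P̄ = F·P·Fᵀ + Q = [40 -12; -12 8]
y = z − H·x̄ = [-12]
S = H·P̄·Hᵀ + R = [121]
K = P̄·Hᵀ·S⁻¹ = [64/121; -28/121]
x' = x̄ + K·y = [321/121, -27/121]
P' = (I − K·H)·P̄ = [744/121 340/121; 340/121 184/121]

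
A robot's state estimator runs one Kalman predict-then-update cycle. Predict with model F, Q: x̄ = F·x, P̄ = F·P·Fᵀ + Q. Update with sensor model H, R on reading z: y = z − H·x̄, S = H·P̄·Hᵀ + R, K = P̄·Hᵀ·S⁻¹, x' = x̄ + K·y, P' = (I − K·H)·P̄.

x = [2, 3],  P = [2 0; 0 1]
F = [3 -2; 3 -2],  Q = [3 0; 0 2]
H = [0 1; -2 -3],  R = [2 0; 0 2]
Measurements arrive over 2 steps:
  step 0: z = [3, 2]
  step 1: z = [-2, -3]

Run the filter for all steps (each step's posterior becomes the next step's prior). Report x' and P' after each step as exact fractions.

step 0: x̄ = F·x = [0, 0]
step 0: P̄ = F·P·Fᵀ + Q = [25 22; 22 24]
step 0: y = z − H·x̄ = [3, 2]
step 0: S = H·P̄·Hᵀ + R = [26 -116; -116 582]
step 0: K = P̄·Hᵀ·S⁻¹ = [-163/419 -116/419; 128/419 -58/419]
step 0: x' = x̄ + K·y = [-721/419, 268/419]
step 0: P' = (I − K·H)·P̄ = [605/419 -326/419; -326/419 256/419]
step 1: x̄ = F·x = [-2699/419, -2699/419]
step 1: P̄ = F·P·Fᵀ + Q = [11638/419 10381/419; 10381/419 11219/419]
step 1: y = z − H·x̄ = [1861/419, -14752/419]
step 1: S = H·P̄·Hᵀ + R = [12057/419 -54419/419; -54419/419 272933/419]
step 1: K = P̄·Hᵀ·S⁻¹ = [-76438/196495 -54419/196495; 120057/392990 -54419/392990]
step 1: x' = x̄ + K·y = [62147/39299, -16451/78598]
step 1: P' = (I − K·H)·P̄ = [283733/196495 -152876/196495; -152876/196495 120057/196495]

step 0: x' = [-721/419, 268/419], P' = [605/419 -326/419; -326/419 256/419]
step 1: x' = [62147/39299, -16451/78598], P' = [283733/196495 -152876/196495; -152876/196495 120057/196495]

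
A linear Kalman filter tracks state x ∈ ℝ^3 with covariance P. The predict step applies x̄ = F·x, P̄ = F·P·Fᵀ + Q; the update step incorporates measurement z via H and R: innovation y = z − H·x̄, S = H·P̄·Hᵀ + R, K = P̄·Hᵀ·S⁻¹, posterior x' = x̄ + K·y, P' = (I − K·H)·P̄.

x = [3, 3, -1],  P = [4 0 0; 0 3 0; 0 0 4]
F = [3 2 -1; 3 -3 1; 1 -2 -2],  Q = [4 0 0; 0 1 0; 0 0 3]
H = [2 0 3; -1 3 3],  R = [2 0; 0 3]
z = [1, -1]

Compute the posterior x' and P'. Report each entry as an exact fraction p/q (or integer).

x̄ = F·x = [16, -1, -1]
P̄ = F·P·Fᵀ + Q = [56 14 8; 14 68 22; 8 22 35]
y = z − H·x̄ = [-28, 21]
S = H·P̄·Hᵀ + R = [637 509; 509 1250]
K = P̄·Hᵀ·S⁻¹ = [164910/537169 -62854/537169; -12804/537169 115226/537169; 68283/537169 42242/537169]
x' = x̄ + K·y = [2657290/537169, 2241089/537169, -1562011/537169]
P' = (I − K·H)·P̄ = [8282244/537169 8109450/537169 -5411556/537169; 8109450/537169 8233212/537169 -5414836/537169; -5411556/537169 -5414836/537169 3653226/537169]

x' = [2657290/537169, 2241089/537169, -1562011/537169]
P' = [8282244/537169 8109450/537169 -5411556/537169; 8109450/537169 8233212/537169 -5414836/537169; -5411556/537169 -5414836/537169 3653226/537169]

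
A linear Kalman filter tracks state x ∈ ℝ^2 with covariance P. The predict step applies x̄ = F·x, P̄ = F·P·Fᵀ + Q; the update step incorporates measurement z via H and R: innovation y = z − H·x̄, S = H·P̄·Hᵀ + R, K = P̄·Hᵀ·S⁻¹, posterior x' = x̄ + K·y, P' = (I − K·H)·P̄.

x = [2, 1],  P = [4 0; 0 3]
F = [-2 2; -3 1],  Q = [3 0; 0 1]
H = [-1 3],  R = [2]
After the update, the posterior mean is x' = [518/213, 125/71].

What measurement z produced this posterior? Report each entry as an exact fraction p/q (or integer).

x̄ = F·x = [-2, -5]
P̄ = F·P·Fᵀ + Q = [31 30; 30 40]
S = H·P̄·Hᵀ + R = [213]
K = P̄·Hᵀ·S⁻¹ = [59/213; 30/71]
x' − x̄ = [944/213, 480/71] = K·y
y = (KᵀK)⁻¹·Kᵀ·(x' − x̄) = [16]
z = y + H·x̄ = [16] + [-13] = [3]

z = [3]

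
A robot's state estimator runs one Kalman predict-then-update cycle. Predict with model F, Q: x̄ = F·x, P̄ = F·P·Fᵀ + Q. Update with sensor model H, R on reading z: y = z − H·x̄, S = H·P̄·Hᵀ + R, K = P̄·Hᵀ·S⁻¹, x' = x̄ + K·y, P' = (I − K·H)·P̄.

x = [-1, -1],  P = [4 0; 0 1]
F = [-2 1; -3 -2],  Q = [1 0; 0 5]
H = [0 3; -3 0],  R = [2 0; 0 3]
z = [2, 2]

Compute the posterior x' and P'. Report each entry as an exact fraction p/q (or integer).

x̄ = F·x = [1, 5]
P̄ = F·P·Fᵀ + Q = [18 22; 22 45]
y = z − H·x̄ = [-13, 5]
S = H·P̄·Hᵀ + R = [407 -198; -198 165]
K = P̄·Hᵀ·S⁻¹ = [6/847 -270/847; 279/847 -4/847]
x' = x̄ + K·y = [-83/121, 84/121]
P' = (I − K·H)·P̄ = [270/847 4/847; 4/847 186/847]

x' = [-83/121, 84/121]
P' = [270/847 4/847; 4/847 186/847]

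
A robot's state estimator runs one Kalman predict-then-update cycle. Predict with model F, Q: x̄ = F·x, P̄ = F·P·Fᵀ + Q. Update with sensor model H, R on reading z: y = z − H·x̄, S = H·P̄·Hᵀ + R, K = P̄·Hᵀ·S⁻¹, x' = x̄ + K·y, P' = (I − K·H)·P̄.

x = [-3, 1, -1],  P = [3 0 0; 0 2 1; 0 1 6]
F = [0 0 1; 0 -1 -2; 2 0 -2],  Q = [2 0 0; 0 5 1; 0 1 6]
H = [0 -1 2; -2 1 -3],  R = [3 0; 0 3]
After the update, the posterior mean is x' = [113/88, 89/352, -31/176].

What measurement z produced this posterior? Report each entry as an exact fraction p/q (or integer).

x̄ = F·x = [-1, 1, -4]
P̄ = F·P·Fᵀ + Q = [8 -13 -12; -13 35 27; -12 27 42]
S = H·P̄·Hᵀ + R = [98 -130; -130 194]
K = P̄·Hᵀ·S⁻¹ = [-51/88 -31/88; 181/352 85/352; 109/176 5/176]
x' − x̄ = [201/88, -263/352, 673/176] = K·y
y = (KᵀK)⁻¹·Kᵀ·(x' − x̄) = [7, -18]
z = y + H·x̄ = [7, -18] + [-9, 15] = [-2, -3]

z = [-2, -3]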